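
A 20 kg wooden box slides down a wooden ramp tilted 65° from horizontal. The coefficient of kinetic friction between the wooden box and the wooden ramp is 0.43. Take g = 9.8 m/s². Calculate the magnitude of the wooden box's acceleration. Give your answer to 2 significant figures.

7.1 m/s²

Resolving the weight along the incline: the component pulling the wooden box down the slope is mg sin 65° = 20 × 9.8 × 0.9063 = 177.635 N, and the normal force is N = mg cos 65° = 20 × 9.8 × 0.4226 = 82.830 N.
Kinetic friction acts up the slope with magnitude f = μN = 0.43 × 82.830 = 35.617 N.
Net force along the incline is 177.635 − 35.617 = 142.018 N, so a = 142.018 / 20 = 7.1009 m/s².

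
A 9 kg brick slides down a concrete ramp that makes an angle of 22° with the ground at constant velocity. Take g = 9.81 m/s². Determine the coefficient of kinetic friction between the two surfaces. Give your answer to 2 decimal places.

At constant velocity the net force along the incline is zero: mg sin 22° = μ mg cos 22°.
So μ = tan 22° = 0.3746 / 0.9272 = 0.4040.

0.40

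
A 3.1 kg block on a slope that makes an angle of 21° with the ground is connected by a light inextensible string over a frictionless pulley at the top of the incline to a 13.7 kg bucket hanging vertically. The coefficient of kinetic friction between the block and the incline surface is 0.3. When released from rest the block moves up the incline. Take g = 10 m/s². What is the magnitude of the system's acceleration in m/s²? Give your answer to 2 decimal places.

For the block on the incline: the weight component along the slope is m₁g sin 21° = 3.1 × 10 × 0.3584 = 11.110 N and the normal force is N = m₁g cos 21° = 28.941 N.
Kinetic friction opposes the block's motion up the incline: f = μN = 0.3 × 28.941 = 8.682 N acting down the slope.
Newton's second law for the block (up-slope positive): T − 11.110 − 8.682 = 3.1 a. For the hanging bucket (downward positive): 13.7 × 10 − T = 13.7 a.
Adding the two equations eliminates T: 117.208 = 16.8 a, so a = 6.9767 m/s².

6.98 m/s²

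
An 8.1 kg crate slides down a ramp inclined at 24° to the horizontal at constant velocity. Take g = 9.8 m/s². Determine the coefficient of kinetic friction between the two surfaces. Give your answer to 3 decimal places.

0.445

At constant velocity the net force along the incline is zero: mg sin 24° = μ mg cos 24°.
So μ = tan 24° = 0.4067 / 0.9135 = 0.4452.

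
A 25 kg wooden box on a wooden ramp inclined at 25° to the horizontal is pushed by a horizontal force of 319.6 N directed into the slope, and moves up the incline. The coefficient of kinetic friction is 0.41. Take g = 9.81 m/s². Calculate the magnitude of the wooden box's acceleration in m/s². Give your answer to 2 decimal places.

The horizontal push has components F cos 25° = 319.6 × 0.9063 = 289.653 N up the incline and F sin 25° = 319.6 × 0.4226 = 135.063 N pressing into the surface.
The normal force is therefore N = mg cos 25° + F sin 25° = 222.270 + 135.063 = 357.333 N, and kinetic friction down the slope is μN = 0.41 × 357.333 = 146.507 N.
Along the incline: F cos 25° − mg sin 25° − μN = ma, so 289.653 − 103.643 − 146.507 = 25 a, giving a = 1.5801 m/s².

1.58 m/s²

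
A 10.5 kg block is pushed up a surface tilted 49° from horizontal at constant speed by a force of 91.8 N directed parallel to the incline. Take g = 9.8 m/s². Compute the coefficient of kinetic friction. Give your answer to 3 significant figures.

At constant speed ΣF = 0 along the incline. The applied 91.8 N acts up the slope; the weight component mg sin 49° = 77.660 N and kinetic friction μN both act down the slope.
So 91.8 = 77.660 + μ × 67.508, giving μ = (91.8 − 77.660) / 67.508 = 0.2095.

0.209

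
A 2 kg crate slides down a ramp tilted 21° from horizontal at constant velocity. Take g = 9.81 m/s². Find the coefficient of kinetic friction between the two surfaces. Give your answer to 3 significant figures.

At constant velocity the net force along the incline is zero: mg sin 21° = μ mg cos 21°.
So μ = tan 21° = 0.3584 / 0.9336 = 0.3839.

0.384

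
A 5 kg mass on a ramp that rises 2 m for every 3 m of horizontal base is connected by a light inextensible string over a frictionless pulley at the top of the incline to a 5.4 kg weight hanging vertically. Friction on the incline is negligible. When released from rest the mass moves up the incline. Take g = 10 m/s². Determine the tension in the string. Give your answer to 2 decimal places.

40.36 N

For the mass on the incline: the weight component along the slope is m₁g sin 33.69° = 5 × 10 × 0.5547 = 27.735 N and the normal force is N = m₁g cos 33.69° = 41.603 N.
Newton's second law for the mass (up-slope positive): T − 27.735 = 5 a. For the hanging weight (downward positive): 5.4 × 10 − T = 5.4 a.
Adding the two equations eliminates T: 26.265 = 10.4 a, so a = 2.5255 m/s².
Then from the hanging weight's equation, T = 5.4 × (10 − 2.5255) = 40.362 N.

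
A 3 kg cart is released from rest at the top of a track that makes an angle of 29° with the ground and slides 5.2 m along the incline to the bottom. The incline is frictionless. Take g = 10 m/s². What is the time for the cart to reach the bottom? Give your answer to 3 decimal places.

The weight component along the incline is mg sin 29° = 14.544 N and the normal force is N = mg cos 29° = 26.239 N.
With no friction, a = g sin 29° = 4.8481 m/s².
Starting from rest, L = ½at², so t = √(2L/a) = √(2 × 5.2 / 4.8481) = 1.4646 s.

1.465 s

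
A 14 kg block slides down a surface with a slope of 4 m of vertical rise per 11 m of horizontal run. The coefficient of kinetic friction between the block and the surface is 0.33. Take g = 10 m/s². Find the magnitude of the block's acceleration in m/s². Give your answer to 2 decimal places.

Resolving the weight along the incline: the component pulling the block down the slope is mg sin 19.98° = 14 × 10 × 0.3417 = 47.838 N, and the normal force is N = mg cos 19.98° = 14 × 10 × 0.9398 = 131.572 N.
Kinetic friction acts up the slope with magnitude f = μN = 0.33 × 131.572 = 43.419 N.
Net force along the incline is 47.838 − 43.419 = 4.419 N, so a = 4.419 / 14 = 0.3156 m/s².

0.32 m/s²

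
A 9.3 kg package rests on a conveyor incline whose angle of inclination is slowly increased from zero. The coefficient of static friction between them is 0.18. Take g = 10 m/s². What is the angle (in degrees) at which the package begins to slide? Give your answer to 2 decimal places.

10.20°

At the threshold of sliding, static friction is at its maximum μ_s N and exactly balances the weight component along the incline: mg sin θ = μ_s mg cos θ.
Hence tan θ = μ_s = 0.18, so θ = arctan(0.18) = 10.2040°.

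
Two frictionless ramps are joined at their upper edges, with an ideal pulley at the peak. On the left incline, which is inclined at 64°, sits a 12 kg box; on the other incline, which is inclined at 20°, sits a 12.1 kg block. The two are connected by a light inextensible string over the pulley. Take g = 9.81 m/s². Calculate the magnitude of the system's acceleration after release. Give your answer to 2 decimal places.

2.71 m/s²

Resolve each weight along its own incline: the 12 kg mass has component 12 × 9.81 × sin 64° = 105.806 N down its slope, and the 12.1 kg mass has 12.1 × 9.81 × sin 20° = 40.598 N down its slope.
The 12 kg side's 105.806 N exceeds the other side's 40.598 N, so that mass slides down and the 12.1 kg mass slides up. Taking that direction as positive, Newton's second law for the whole system gives 105.806 − 40.598 = (12 + 12.1) a, so a = 65.208 / 24.1 = 2.7057 m/s².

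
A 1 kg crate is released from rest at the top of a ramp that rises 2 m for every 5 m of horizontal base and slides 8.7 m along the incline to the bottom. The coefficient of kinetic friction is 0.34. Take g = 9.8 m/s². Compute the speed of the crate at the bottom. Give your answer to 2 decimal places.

The weight component along the incline is mg sin 21.80° = 3.640 N and the normal force is N = mg cos 21.80° = 9.099 N.
Friction up the slope is f = μN = 0.34 × 9.099 = 3.094 N, so the net downslope force is 3.640 − 3.094 = 0.546 N and a = 0.546 / 1 = 0.5460 m/s².
Starting from rest over a distance of 8.7 m, v² = 2aL = 2 × 0.5460 × 8.7 = 9.5004, so v = 3.0823 m/s.

3.08 m/s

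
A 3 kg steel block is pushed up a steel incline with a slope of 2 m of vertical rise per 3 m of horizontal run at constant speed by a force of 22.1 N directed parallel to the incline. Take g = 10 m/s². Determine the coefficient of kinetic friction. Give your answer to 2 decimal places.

0.22

At constant speed ΣF = 0 along the incline. The applied 22.1 N acts up the slope; the weight component mg sin 33.69° = 16.641 N and kinetic friction μN both act down the slope.
So 22.1 = 16.641 + μ × 24.962, giving μ = (22.1 − 16.641) / 24.962 = 0.2187.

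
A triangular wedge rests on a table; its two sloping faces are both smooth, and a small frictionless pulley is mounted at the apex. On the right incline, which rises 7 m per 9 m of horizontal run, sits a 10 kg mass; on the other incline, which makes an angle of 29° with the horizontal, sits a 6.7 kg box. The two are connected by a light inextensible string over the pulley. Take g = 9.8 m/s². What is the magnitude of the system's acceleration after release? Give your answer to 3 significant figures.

1.70 m/s²

Resolve each weight along its own incline: the 10 kg mass has component 10 × 9.8 × sin 37.87° = 60.166 N down its slope, and the 6.7 kg mass has 6.7 × 9.8 × sin 29° = 31.833 N down its slope.
The 10 kg side's 60.166 N exceeds the other side's 31.833 N, so that mass slides down and the 6.7 kg mass slides up. Taking that direction as positive, Newton's second law for the whole system gives 60.166 − 31.833 = (10 + 6.7) a, so a = 28.333 / 16.7 = 1.6966 m/s².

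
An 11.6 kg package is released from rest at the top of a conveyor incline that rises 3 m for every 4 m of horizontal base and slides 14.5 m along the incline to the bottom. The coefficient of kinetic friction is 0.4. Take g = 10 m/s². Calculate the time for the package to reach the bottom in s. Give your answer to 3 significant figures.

The weight component along the incline is mg sin 36.87° = 69.600 N and the normal force is N = mg cos 36.87° = 92.800 N.
Friction up the slope is f = μN = 0.4 × 92.800 = 37.120 N, so the net downslope force is 69.600 − 37.120 = 32.480 N and a = 32.480 / 11.6 = 2.8000 m/s².
Starting from rest, L = ½at², so t = √(2L/a) = √(2 × 14.5 / 2.8000) = 3.2183 s.

3.22 s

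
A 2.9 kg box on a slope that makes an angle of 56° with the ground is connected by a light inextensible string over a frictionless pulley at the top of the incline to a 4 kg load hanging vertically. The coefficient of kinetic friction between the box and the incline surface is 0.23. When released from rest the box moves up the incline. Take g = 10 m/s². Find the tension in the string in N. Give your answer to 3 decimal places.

For the box on the incline: the weight component along the slope is m₁g sin 56° = 2.9 × 10 × 0.8290 = 24.041 N and the normal force is N = m₁g cos 56° = 16.217 N.
Kinetic friction opposes the box's motion up the incline: f = μN = 0.23 × 16.217 = 3.730 N acting down the slope.
Newton's second law for the box (up-slope positive): T − 24.041 − 3.730 = 2.9 a. For the hanging load (downward positive): 4 × 10 − T = 4 a.
Adding the two equations eliminates T: 12.229 = 6.9 a, so a = 1.7723 m/s².
Then from the hanging load's equation, T = 4 × (10 − 1.7723) = 32.911 N.

32.911 N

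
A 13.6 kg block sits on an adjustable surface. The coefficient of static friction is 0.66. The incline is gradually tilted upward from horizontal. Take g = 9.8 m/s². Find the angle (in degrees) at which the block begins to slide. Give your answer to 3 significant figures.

33.4°

At the threshold of sliding, static friction is at its maximum μ_s N and exactly balances the weight component along the incline: mg sin θ = μ_s mg cos θ.
Hence tan θ = μ_s = 0.66, so θ = arctan(0.66) = 33.4248°.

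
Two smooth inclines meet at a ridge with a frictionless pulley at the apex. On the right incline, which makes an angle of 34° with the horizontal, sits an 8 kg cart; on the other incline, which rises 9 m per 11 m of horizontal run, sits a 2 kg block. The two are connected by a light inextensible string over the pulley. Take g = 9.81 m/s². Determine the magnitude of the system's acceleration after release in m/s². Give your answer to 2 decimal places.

3.15 m/s²

Resolve each weight along its own incline: the 8 kg mass has component 8 × 9.81 × sin 34° = 43.885 N down its slope, and the 2 kg mass has 2 × 9.81 × sin 39.29° = 12.424 N down its slope.
The 8 kg side's 43.885 N exceeds the other side's 12.424 N, so that mass slides down and the 2 kg mass slides up. Taking that direction as positive, Newton's second law for the whole system gives 43.885 − 12.424 = (8 + 2) a, so a = 31.461 / 10 = 3.1461 m/s².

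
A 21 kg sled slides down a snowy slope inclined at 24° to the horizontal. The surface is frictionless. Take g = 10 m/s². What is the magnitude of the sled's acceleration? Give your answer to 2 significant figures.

4.1 m/s²

Resolving the weight along the incline: the component pulling the sled down the slope is mg sin 24° = 21 × 10 × 0.4067 = 85.407 N, and the normal force is N = mg cos 24° = 21 × 10 × 0.9135 = 191.835 N.
With no friction the net force along the incline is 85.407 N, so a = g sin 24° = 85.407 / 21 = 4.0670 m/s².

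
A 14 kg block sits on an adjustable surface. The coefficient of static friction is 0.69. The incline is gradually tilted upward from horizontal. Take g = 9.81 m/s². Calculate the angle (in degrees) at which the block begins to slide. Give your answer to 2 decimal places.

At the threshold of sliding, static friction is at its maximum μ_s N and exactly balances the weight component along the incline: mg sin θ = μ_s mg cos θ.
Hence tan θ = μ_s = 0.69, so θ = arctan(0.69) = 34.6057°.

34.61°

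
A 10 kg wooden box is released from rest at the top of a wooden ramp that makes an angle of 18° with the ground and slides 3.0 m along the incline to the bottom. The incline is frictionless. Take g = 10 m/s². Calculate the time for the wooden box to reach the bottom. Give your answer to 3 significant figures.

1.39 s

The weight component along the incline is mg sin 18° = 30.902 N and the normal force is N = mg cos 18° = 95.106 N.
With no friction, a = g sin 18° = 3.0902 m/s².
Starting from rest, L = ½at², so t = √(2L/a) = √(2 × 3.0 / 3.0902) = 1.3934 s.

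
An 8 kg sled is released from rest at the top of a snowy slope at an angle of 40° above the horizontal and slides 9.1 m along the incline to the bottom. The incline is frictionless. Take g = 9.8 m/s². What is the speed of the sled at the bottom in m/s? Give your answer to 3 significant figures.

10.7 m/s

The weight component along the incline is mg sin 40° = 50.395 N and the normal force is N = mg cos 40° = 60.058 N.
With no friction, a = g sin 40° = 6.2993 m/s².
Starting from rest over a distance of 9.1 m, v² = 2aL = 2 × 6.2993 × 9.1 = 114.6473, so v = 10.7073 m/s.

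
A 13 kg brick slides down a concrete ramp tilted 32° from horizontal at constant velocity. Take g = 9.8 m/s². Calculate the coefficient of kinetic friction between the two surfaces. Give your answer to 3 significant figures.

0.625

At constant velocity the net force along the incline is zero: mg sin 32° = μ mg cos 32°.
So μ = tan 32° = 0.5299 / 0.8480 = 0.6249.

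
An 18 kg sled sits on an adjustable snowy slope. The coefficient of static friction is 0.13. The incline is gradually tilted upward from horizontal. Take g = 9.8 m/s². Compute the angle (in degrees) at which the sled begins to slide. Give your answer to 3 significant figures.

At the threshold of sliding, static friction is at its maximum μ_s N and exactly balances the weight component along the incline: mg sin θ = μ_s mg cos θ.
Hence tan θ = μ_s = 0.13, so θ = arctan(0.13) = 7.4069°.

7.41°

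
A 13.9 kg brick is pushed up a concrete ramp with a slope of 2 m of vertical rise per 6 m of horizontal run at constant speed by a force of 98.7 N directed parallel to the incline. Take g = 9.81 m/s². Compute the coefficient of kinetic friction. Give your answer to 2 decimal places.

0.43

At constant speed ΣF = 0 along the incline. The applied 98.7 N acts up the slope; the weight component mg sin 18.43° = 43.121 N and kinetic friction μN both act down the slope.
So 98.7 = 43.121 + μ × 129.362, giving μ = (98.7 − 43.121) / 129.362 = 0.4296.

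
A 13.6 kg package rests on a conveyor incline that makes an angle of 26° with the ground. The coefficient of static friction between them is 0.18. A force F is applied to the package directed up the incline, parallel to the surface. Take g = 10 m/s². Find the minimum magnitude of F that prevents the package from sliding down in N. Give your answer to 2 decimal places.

37.62 N

The normal force is N = mg cos 26° = 122.236 N. With F at its minimum the package is on the verge of sliding down, so static friction is at its maximum μ_s N = 0.18 × 122.236 = 22.002 N and acts up the slope.
Equilibrium along the incline: F + μ_s N = mg sin 26°, so F = 59.618 − 22.002 = 37.616 N.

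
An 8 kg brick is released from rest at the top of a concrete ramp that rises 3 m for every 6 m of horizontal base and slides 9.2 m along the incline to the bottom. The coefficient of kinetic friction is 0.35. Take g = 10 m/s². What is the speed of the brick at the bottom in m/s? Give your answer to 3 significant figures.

The weight component along the incline is mg sin 26.57° = 35.777 N and the normal force is N = mg cos 26.57° = 71.554 N.
Friction up the slope is f = μN = 0.35 × 71.554 = 25.044 N, so the net downslope force is 35.777 − 25.044 = 10.733 N and a = 10.733 / 8 = 1.3416 m/s².
Starting from rest over a distance of 9.2 m, v² = 2aL = 2 × 1.3416 × 9.2 = 24.6854, so v = 4.9684 m/s.

4.97 m/s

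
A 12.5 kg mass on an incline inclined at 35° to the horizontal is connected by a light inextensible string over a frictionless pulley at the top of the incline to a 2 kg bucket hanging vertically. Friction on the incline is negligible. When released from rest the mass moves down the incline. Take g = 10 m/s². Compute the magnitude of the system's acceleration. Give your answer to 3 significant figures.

3.57 m/s²

For the mass on the incline: the weight component along the slope is m₁g sin 35° = 12.5 × 10 × 0.5736 = 71.700 N and the normal force is N = m₁g cos 35° = 102.394 N.
Newton's second law for the mass (down-slope positive): 71.700 − T = 12.5 a. For the hanging bucket (upward positive): T − 2 × 10 = 2 a.
Adding the two equations eliminates T: 51.700 = 14.5 a, so a = 3.5655 m/s².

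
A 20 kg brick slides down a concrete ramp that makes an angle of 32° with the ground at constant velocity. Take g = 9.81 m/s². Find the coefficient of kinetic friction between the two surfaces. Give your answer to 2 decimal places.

0.62

At constant velocity the net force along the incline is zero: mg sin 32° = μ mg cos 32°.
So μ = tan 32° = 0.5299 / 0.8480 = 0.6249.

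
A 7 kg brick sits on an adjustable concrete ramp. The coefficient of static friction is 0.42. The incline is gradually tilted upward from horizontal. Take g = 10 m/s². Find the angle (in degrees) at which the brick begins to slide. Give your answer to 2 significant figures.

At the threshold of sliding, static friction is at its maximum μ_s N and exactly balances the weight component along the incline: mg sin θ = μ_s mg cos θ.
Hence tan θ = μ_s = 0.42, so θ = arctan(0.42) = 22.7824°.

23°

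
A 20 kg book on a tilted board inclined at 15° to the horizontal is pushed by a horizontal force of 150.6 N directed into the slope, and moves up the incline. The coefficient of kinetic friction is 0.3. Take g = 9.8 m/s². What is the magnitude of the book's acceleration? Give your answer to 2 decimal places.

1.31 m/s²

The horizontal push has components F cos 15° = 150.6 × 0.9659 = 145.465 N up the incline and F sin 15° = 150.6 × 0.2588 = 38.975 N pressing into the surface.
The normal force is therefore N = mg cos 15° + F sin 15° = 189.316 + 38.975 = 228.291 N, and kinetic friction down the slope is μN = 0.3 × 228.291 = 68.487 N.
Along the incline: F cos 15° − mg sin 15° − μN = ma, so 145.465 − 50.725 − 68.487 = 20 a, giving a = 1.3127 m/s².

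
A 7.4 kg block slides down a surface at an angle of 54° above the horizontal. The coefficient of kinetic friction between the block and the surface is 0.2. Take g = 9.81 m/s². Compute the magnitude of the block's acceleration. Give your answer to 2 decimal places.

Resolving the weight along the incline: the component pulling the block down the slope is mg sin 54° = 7.4 × 9.81 × 0.8090 = 58.729 N, and the normal force is N = mg cos 54° = 7.4 × 9.81 × 0.5878 = 42.671 N.
Kinetic friction acts up the slope with magnitude f = μN = 0.2 × 42.671 = 8.534 N.
Net force along the incline is 58.729 − 8.534 = 50.195 N, so a = 50.195 / 7.4 = 6.7831 m/s².

6.78 m/s²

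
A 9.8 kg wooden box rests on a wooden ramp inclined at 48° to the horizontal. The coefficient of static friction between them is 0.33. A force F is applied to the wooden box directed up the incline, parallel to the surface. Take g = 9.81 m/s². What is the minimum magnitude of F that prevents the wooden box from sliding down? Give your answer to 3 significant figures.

The normal force is N = mg cos 48° = 64.329 N. With F at its minimum the wooden box is on the verge of sliding down, so static friction is at its maximum μ_s N = 0.33 × 64.329 = 21.229 N and acts up the slope.
Equilibrium along the incline: F + μ_s N = mg sin 48°, so F = 71.444 − 21.229 = 50.215 N.

50.2 N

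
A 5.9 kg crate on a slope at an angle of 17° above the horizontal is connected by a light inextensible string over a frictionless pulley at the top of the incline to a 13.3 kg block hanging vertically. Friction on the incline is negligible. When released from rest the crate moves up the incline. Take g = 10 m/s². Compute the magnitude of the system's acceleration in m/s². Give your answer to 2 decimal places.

For the crate on the incline: the weight component along the slope is m₁g sin 17° = 5.9 × 10 × 0.2924 = 17.252 N and the normal force is N = m₁g cos 17° = 56.422 N.
Newton's second law for the crate (up-slope positive): T − 17.252 = 5.9 a. For the hanging block (downward positive): 13.3 × 10 − T = 13.3 a.
Adding the two equations eliminates T: 115.748 = 19.2 a, so a = 6.0285 m/s².

6.03 m/s²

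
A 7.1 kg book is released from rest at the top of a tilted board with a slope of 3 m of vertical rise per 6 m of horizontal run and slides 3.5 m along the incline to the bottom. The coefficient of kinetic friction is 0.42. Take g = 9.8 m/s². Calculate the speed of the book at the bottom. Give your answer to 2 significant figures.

The weight component along the incline is mg sin 26.57° = 31.117 N and the normal force is N = mg cos 26.57° = 62.234 N.
Friction up the slope is f = μN = 0.42 × 62.234 = 26.138 N, so the net downslope force is 31.117 − 26.138 = 4.979 N and a = 4.979 / 7.1 = 0.7013 m/s².
Starting from rest over a distance of 3.5 m, v² = 2aL = 2 × 0.7013 × 3.5 = 4.9091, so v = 2.2156 m/s.

2.2 m/s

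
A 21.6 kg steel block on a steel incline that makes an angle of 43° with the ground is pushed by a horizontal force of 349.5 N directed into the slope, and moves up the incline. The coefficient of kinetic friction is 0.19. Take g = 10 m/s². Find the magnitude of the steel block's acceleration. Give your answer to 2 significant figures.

1.5 m/s²

The horizontal push has components F cos 43° = 349.5 × 0.7314 = 255.624 N up the incline and F sin 43° = 349.5 × 0.6820 = 238.359 N pressing into the surface.
The normal force is therefore N = mg cos 43° + F sin 43° = 157.982 + 238.359 = 396.341 N, and kinetic friction down the slope is μN = 0.19 × 396.341 = 75.305 N.
Along the incline: F cos 43° − mg sin 43° − μN = ma, so 255.624 − 147.312 − 75.305 = 21.6 a, giving a = 1.5281 m/s².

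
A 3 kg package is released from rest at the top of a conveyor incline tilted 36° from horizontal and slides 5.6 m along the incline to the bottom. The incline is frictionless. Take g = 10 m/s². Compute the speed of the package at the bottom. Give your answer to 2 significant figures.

The weight component along the incline is mg sin 36° = 17.634 N and the normal force is N = mg cos 36° = 24.271 N.
With no friction, a = g sin 36° = 5.8779 m/s².
Starting from rest over a distance of 5.6 m, v² = 2aL = 2 × 5.8779 × 5.6 = 65.8325, so v = 8.1137 m/s.

8.1 m/s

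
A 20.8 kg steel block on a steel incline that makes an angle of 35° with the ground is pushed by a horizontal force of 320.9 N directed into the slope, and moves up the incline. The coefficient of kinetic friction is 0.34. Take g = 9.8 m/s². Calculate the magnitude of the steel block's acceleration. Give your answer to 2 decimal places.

1.28 m/s²

The horizontal push has components F cos 35° = 320.9 × 0.8192 = 262.881 N up the incline and F sin 35° = 320.9 × 0.5736 = 184.068 N pressing into the surface.
The normal force is therefore N = mg cos 35° + F sin 35° = 166.986 + 184.068 = 351.054 N, and kinetic friction down the slope is μN = 0.34 × 351.054 = 119.358 N.
Along the incline: F cos 35° − mg sin 35° − μN = ma, so 262.881 − 116.923 − 119.358 = 20.8 a, giving a = 1.2788 m/s².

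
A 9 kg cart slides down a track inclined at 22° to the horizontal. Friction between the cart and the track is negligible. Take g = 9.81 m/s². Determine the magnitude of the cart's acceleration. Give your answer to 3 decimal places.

Resolving the weight along the incline: the component pulling the cart down the slope is mg sin 22° = 9 × 9.81 × 0.3746 = 33.073 N, and the normal force is N = mg cos 22° = 9 × 9.81 × 0.9272 = 81.862 N.
With no friction the net force along the incline is 33.073 N, so a = g sin 22° = 33.073 / 9 = 3.6748 m/s².

3.675 m/s²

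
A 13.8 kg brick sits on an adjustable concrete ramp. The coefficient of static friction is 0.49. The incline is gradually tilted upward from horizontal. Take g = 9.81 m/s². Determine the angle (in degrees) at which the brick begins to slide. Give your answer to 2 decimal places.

26.10°

At the threshold of sliding, static friction is at its maximum μ_s N and exactly balances the weight component along the incline: mg sin θ = μ_s mg cos θ.
Hence tan θ = μ_s = 0.49, so θ = arctan(0.49) = 26.1049°.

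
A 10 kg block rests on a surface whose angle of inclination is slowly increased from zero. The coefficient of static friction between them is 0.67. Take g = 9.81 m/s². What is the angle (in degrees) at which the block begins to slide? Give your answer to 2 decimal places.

At the threshold of sliding, static friction is at its maximum μ_s N and exactly balances the weight component along the incline: mg sin θ = μ_s mg cos θ.
Hence tan θ = μ_s = 0.67, so θ = arctan(0.67) = 33.8221°.

33.82°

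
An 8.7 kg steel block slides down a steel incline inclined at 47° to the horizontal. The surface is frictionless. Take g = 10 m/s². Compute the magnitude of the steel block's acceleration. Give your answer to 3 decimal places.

Resolving the weight along the incline: the component pulling the steel block down the slope is mg sin 47° = 8.7 × 10 × 0.7314 = 63.632 N, and the normal force is N = mg cos 47° = 8.7 × 10 × 0.6820 = 59.334 N.
With no friction the net force along the incline is 63.632 N, so a = g sin 47° = 63.632 / 8.7 = 7.3140 m/s².

7.314 m/s²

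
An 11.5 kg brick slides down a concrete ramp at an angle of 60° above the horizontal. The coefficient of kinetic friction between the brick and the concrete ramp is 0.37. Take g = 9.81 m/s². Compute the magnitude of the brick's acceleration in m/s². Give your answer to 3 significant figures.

6.68 m/s²

Resolving the weight along the incline: the component pulling the brick down the slope is mg sin 60° = 11.5 × 9.81 × 0.8660 = 97.698 N, and the normal force is N = mg cos 60° = 11.5 × 9.81 × 0.5000 = 56.408 N.
Kinetic friction acts up the slope with magnitude f = μN = 0.37 × 56.408 = 20.871 N.
Net force along the incline is 97.698 − 20.871 = 76.827 N, so a = 76.827 / 11.5 = 6.6806 m/s².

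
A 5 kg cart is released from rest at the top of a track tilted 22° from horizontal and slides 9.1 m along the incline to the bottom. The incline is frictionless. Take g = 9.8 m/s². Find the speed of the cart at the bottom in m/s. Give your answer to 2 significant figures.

8.2 m/s

The weight component along the incline is mg sin 22° = 18.356 N and the normal force is N = mg cos 22° = 45.432 N.
With no friction, a = g sin 22° = 3.6711 m/s².
Starting from rest over a distance of 9.1 m, v² = 2aL = 2 × 3.6711 × 9.1 = 66.8140, so v = 8.1740 m/s.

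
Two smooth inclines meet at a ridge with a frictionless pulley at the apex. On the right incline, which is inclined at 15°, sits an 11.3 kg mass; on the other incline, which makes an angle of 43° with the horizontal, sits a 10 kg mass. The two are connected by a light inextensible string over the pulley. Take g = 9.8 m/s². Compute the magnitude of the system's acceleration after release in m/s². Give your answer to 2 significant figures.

Resolve each weight along its own incline: the 11.3 kg mass has component 11.3 × 9.8 × sin 15° = 28.662 N down its slope, and the 10 kg mass has 10 × 9.8 × sin 43° = 66.836 N down its slope.
The 10 kg side's 66.836 N exceeds the other side's 28.662 N, so that mass slides down and the 11.3 kg mass slides up. Taking that direction as positive, Newton's second law for the whole system gives 66.836 − 28.662 = (11.3 + 10) a, so a = 38.174 / 21.3 = 1.7922 m/s².

1.8 m/s²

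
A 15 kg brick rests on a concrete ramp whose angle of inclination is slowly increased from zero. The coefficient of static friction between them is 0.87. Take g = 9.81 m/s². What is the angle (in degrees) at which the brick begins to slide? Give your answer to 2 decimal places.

41.02°

At the threshold of sliding, static friction is at its maximum μ_s N and exactly balances the weight component along the incline: mg sin θ = μ_s mg cos θ.
Hence tan θ = μ_s = 0.87, so θ = arctan(0.87) = 41.0233°.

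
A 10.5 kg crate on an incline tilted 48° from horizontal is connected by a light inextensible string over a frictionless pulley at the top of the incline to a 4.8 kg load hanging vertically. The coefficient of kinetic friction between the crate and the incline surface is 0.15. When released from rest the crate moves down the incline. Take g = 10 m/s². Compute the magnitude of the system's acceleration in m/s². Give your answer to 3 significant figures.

1.27 m/s²

For the crate on the incline: the weight component along the slope is m₁g sin 48° = 10.5 × 10 × 0.7431 = 78.025 N and the normal force is N = m₁g cos 48° = 70.259 N.
Kinetic friction opposes the crate's motion down the incline: f = μN = 0.15 × 70.259 = 10.539 N acting up the slope.
Newton's second law for the crate (down-slope positive): 78.025 − 10.539 − T = 10.5 a. For the hanging load (upward positive): T − 4.8 × 10 = 4.8 a.
Adding the two equations eliminates T: 19.486 = 15.3 a, so a = 1.2736 m/s².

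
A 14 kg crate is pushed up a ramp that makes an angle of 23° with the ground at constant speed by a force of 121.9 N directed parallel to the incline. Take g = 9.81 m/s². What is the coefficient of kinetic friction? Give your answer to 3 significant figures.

0.540

At constant speed ΣF = 0 along the incline. The applied 121.9 N acts up the slope; the weight component mg sin 23° = 53.663 N and kinetic friction μN both act down the slope.
So 121.9 = 53.663 + μ × 126.422, giving μ = (121.9 − 53.663) / 126.422 = 0.5398.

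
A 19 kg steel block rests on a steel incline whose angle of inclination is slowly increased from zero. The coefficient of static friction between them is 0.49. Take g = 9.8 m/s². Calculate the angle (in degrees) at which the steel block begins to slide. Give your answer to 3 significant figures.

At the threshold of sliding, static friction is at its maximum μ_s N and exactly balances the weight component along the incline: mg sin θ = μ_s mg cos θ.
Hence tan θ = μ_s = 0.49, so θ = arctan(0.49) = 26.1049°.

26.1°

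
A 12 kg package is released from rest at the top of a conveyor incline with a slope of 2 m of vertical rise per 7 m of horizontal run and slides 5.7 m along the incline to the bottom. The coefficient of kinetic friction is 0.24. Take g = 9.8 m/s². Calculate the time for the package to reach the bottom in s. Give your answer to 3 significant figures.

5.14 s

The weight component along the incline is mg sin 15.95° = 32.307 N and the normal force is N = mg cos 15.95° = 113.075 N.
Friction up the slope is f = μN = 0.24 × 113.075 = 27.138 N, so the net downslope force is 32.307 − 27.138 = 5.169 N and a = 5.169 / 12 = 0.4307 m/s².
Starting from rest, L = ½at², so t = √(2L/a) = √(2 × 5.7 / 0.4307) = 5.1448 s.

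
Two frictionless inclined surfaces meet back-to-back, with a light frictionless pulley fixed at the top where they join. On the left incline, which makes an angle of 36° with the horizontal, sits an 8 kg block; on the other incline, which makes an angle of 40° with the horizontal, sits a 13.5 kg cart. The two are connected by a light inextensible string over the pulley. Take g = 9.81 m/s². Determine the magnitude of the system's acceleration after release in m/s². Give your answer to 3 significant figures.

Resolve each weight along its own incline: the 8 kg mass has component 8 × 9.81 × sin 36° = 46.129 N down its slope, and the 13.5 kg mass has 13.5 × 9.81 × sin 40° = 85.128 N down its slope.
The 13.5 kg side's 85.128 N exceeds the other side's 46.129 N, so that mass slides down and the 8 kg mass slides up. Taking that direction as positive, Newton's second law for the whole system gives 85.128 − 46.129 = (8 + 13.5) a, so a = 38.999 / 21.5 = 1.8139 m/s².

1.81 m/s²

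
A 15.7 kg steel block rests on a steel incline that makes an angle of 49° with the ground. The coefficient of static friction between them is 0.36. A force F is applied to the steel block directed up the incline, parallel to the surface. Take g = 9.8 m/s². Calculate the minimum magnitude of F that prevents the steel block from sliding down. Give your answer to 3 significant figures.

The normal force is N = mg cos 49° = 100.941 N. With F at its minimum the steel block is on the verge of sliding down, so static friction is at its maximum μ_s N = 0.36 × 100.941 = 36.339 N and acts up the slope.
Equilibrium along the incline: F + μ_s N = mg sin 49°, so F = 116.120 − 36.339 = 79.781 N.

79.8 N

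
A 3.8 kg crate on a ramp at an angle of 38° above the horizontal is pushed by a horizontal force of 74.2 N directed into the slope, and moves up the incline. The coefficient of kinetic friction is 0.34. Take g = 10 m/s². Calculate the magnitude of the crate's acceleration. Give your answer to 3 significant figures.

The horizontal push has components F cos 38° = 74.2 × 0.7880 = 58.470 N up the incline and F sin 38° = 74.2 × 0.6157 = 45.685 N pressing into the surface.
The normal force is therefore N = mg cos 38° + F sin 38° = 29.944 + 45.685 = 75.629 N, and kinetic friction down the slope is μN = 0.34 × 75.629 = 25.714 N.
Along the incline: F cos 38° − mg sin 38° − μN = ma, so 58.470 − 23.397 − 25.714 = 3.8 a, giving a = 2.4629 m/s².

2.46 m/s²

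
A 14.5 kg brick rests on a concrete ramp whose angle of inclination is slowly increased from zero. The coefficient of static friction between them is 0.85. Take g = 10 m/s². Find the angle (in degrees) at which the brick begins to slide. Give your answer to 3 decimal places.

At the threshold of sliding, static friction is at its maximum μ_s N and exactly balances the weight component along the incline: mg sin θ = μ_s mg cos θ.
Hence tan θ = μ_s = 0.85, so θ = arctan(0.85) = 40.3645°.

40.365°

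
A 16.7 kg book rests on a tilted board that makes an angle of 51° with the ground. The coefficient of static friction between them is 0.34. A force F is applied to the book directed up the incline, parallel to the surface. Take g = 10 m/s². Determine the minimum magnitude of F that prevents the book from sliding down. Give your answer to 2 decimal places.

The normal force is N = mg cos 51° = 105.097 N. With F at its minimum the book is on the verge of sliding down, so static friction is at its maximum μ_s N = 0.34 × 105.097 = 35.733 N and acts up the slope.
Equilibrium along the incline: F + μ_s N = mg sin 51°, so F = 129.783 − 35.733 = 94.050 N.

94.05 N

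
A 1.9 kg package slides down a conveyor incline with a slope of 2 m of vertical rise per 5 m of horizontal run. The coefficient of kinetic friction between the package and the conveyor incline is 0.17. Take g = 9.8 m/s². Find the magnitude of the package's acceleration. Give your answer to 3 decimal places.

2.093 m/s²

Resolving the weight along the incline: the component pulling the package down the slope is mg sin 21.80° = 1.9 × 9.8 × 0.3714 = 6.915 N, and the normal force is N = mg cos 21.80° = 1.9 × 9.8 × 0.9285 = 17.289 N.
Kinetic friction acts up the slope with magnitude f = μN = 0.17 × 17.289 = 2.939 N.
Net force along the incline is 6.915 − 2.939 = 3.976 N, so a = 3.976 / 1.9 = 2.0926 m/s².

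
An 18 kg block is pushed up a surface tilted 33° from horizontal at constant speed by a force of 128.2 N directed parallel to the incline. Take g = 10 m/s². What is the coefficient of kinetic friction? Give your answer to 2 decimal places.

At constant speed ΣF = 0 along the incline. The applied 128.2 N acts up the slope; the weight component mg sin 33° = 98.035 N and kinetic friction μN both act down the slope.
So 128.2 = 98.035 + μ × 150.961, giving μ = (128.2 − 98.035) / 150.961 = 0.1998.

0.20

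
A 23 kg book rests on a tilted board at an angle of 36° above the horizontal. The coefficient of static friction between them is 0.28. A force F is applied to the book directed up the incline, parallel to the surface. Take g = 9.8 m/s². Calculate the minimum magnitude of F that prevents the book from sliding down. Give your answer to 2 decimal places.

81.43 N

The normal force is N = mg cos 36° = 182.352 N. With F at its minimum the book is on the verge of sliding down, so static friction is at its maximum μ_s N = 0.28 × 182.352 = 51.059 N and acts up the slope.
Equilibrium along the incline: F + μ_s N = mg sin 36°, so F = 132.487 − 51.059 = 81.428 N.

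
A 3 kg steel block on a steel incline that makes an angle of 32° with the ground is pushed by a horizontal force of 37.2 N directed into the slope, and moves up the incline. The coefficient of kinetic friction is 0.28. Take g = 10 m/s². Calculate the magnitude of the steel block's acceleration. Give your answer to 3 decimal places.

1.002 m/s²

The horizontal push has components F cos 32° = 37.2 × 0.8480 = 31.546 N up the incline and F sin 32° = 37.2 × 0.5299 = 19.712 N pressing into the surface.
The normal force is therefore N = mg cos 32° + F sin 32° = 25.440 + 19.712 = 45.152 N, and kinetic friction down the slope is μN = 0.28 × 45.152 = 12.643 N.
Along the incline: F cos 32° − mg sin 32° − μN = ma, so 31.546 − 15.897 − 12.643 = 3 a, giving a = 1.0020 m/s².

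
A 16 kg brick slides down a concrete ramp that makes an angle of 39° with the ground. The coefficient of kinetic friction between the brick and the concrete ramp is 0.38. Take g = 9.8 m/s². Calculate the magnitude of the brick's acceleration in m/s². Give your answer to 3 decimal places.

3.273 m/s²

Resolving the weight along the incline: the component pulling the brick down the slope is mg sin 39° = 16 × 9.8 × 0.6293 = 98.674 N, and the normal force is N = mg cos 39° = 16 × 9.8 × 0.7771 = 121.849 N.
Kinetic friction acts up the slope with magnitude f = μN = 0.38 × 121.849 = 46.303 N.
Net force along the incline is 98.674 − 46.303 = 52.371 N, so a = 52.371 / 16 = 3.2732 m/s².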